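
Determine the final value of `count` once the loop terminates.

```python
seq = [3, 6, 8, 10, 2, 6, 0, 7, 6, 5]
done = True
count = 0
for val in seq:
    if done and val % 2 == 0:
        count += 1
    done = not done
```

Let's trace through this code step by step.

Initialize: seq = [3, 6, 8, 10, 2, 6, 0, 7, 6, 5]
Initialize: done = True
Initialize: count = 0
Entering loop: for val in seq:
After iteration 1: val = 3, done = False, count = 0
After iteration 2: val = 6, done = True, count = 0
After iteration 3: val = 8, done = False, count = 1
After iteration 4: val = 10, done = True, count = 1
After iteration 5: val = 2, done = False, count = 2
After iteration 6: val = 6, done = True, count = 2
After iteration 7: val = 0, done = False, count = 3
After iteration 8: val = 7, done = True, count = 3
After iteration 9: val = 6, done = False, count = 4
After iteration 10: val = 5, done = True, count = 4
Loop ends.

Final answer: 4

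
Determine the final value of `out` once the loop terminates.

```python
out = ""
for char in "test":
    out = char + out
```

Let's trace through this code step by step.

Initialize: out = ''
Entering loop: for char in "test":
After iteration 1: char = 't', out = 't'
After iteration 2: char = 'e', out = 'et'
After iteration 3: char = 's', out = 'set'
After iteration 4: char = 't', out = 'tset'
Loop ends.

Final answer: 'tset'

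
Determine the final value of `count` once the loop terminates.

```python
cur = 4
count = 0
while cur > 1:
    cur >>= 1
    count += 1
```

Let's trace through this code step by step.

Initialize: cur = 4
Initialize: count = 0
Entering loop: while cur > 1:
After iteration 1: cur = 2, count = 1
After iteration 2: cur = 1, count = 2
Loop ends.

Final answer: 2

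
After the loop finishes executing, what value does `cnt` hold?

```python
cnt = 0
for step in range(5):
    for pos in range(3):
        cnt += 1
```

Let's trace through this code step by step.

Initialize: cnt = 0
Entering loop: for step in range(5):
After iteration 1: step = 0, cnt = 3
After iteration 2: step = 1, cnt = 6
After iteration 3: step = 2, cnt = 9
After iteration 4: step = 3, cnt = 12
After iteration 5: step = 4, cnt = 15
Loop ends.

Final answer: 15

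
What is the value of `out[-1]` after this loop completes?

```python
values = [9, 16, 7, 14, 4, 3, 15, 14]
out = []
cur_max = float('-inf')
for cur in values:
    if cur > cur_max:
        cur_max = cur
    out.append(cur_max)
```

Let's trace through this code step by step.

Initialize: values = [9, 16, 7, 14, 4, 3, 15, 14]
Initialize: out = []
Initialize: cur_max = -inf
Entering loop: for cur in values:
After iteration 1: cur = 9, out = [9], cur_max = 9
After iteration 2: cur = 16, out = [9, 16], cur_max = 16
After iteration 3: cur = 7, out = [9, 16, 16], cur_max = 16
After iteration 4: cur = 14, out = [9, 16, 16, 16], cur_max = 16
After iteration 5: cur = 4, out = [9, 16, 16, 16, 16], cur_max = 16
After iteration 6: cur = 3, out = [9, 16, 16, 16, 16, 16], cur_max = 16
After iteration 7: cur = 15, out = [9, 16, 16, 16, 16, 16, 16], cur_max = 16
After iteration 8: cur = 14, out = [9, 16, 16, 16, 16, 16, 16, 16], cur_max = 16
Loop ends.
out[-1] = 16

Final answer: 16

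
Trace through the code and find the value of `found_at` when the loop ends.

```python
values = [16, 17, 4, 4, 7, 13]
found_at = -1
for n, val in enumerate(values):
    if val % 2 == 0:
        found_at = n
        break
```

Let's trace through this code step by step.

Initialize: values = [16, 17, 4, 4, 7, 13]
Initialize: found_at = -1
Entering loop: for n, val in enumerate(values):
After iteration 1: n = 0, val = 16, found_at = 0
Loop ends.

Final answer: 0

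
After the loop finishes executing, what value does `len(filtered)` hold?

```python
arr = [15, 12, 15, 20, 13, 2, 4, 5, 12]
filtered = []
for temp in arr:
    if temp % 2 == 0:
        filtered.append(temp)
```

Let's trace through this code step by step.

Initialize: arr = [15, 12, 15, 20, 13, 2, 4, 5, 12]
Initialize: filtered = []
Entering loop: for temp in arr:
After iteration 1: temp = 15, filtered = []
After iteration 2: temp = 12, filtered = [12]
After iteration 3: temp = 15, filtered = [12]
After iteration 4: temp = 20, filtered = [12, 20]
After iteration 5: temp = 13, filtered = [12, 20]
After iteration 6: temp = 2, filtered = [12, 20, 2]
After iteration 7: temp = 4, filtered = [12, 20, 2, 4]
After iteration 8: temp = 5, filtered = [12, 20, 2, 4]
After iteration 9: temp = 12, filtered = [12, 20, 2, 4, 12]
Loop ends.
len(filtered) = 5

Final answer: 5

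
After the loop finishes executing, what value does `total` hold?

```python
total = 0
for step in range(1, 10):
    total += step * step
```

Let's trace through this code step by step.

Initialize: total = 0
Entering loop: for step in range(1, 10):
After iteration 1: step = 1, total = 1
After iteration 2: step = 2, total = 5
After iteration 3: step = 3, total = 14
After iteration 4: step = 4, total = 30
After iteration 5: step = 5, total = 55
After iteration 6: step = 6, total = 91
After iteration 7: step = 7, total = 140
After iteration 8: step = 8, total = 204
After iteration 9: step = 9, total = 285
Loop ends.

Final answer: 285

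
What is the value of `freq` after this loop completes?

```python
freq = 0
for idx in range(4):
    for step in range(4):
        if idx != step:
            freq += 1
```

Let's trace through this code step by step.

Initialize: freq = 0
Entering loop: for idx in range(4):
After iteration 1: idx = 0, freq = 3
After iteration 2: idx = 1, freq = 6
After iteration 3: idx = 2, freq = 9
After iteration 4: idx = 3, freq = 12
Loop ends.

Final answer: 12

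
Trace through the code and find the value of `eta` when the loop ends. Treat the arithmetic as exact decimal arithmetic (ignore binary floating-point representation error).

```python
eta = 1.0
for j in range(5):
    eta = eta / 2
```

Let's trace through this code step by step.

Initialize: eta = 1.0
Entering loop: for j in range(5):
After iteration 1: j = 0, eta = 0.5
After iteration 2: j = 1, eta = 0.25
After iteration 3: j = 2, eta = 0.125
After iteration 4: j = 3, eta = 0.0625
After iteration 5: j = 4, eta = 0.03125
Loop ends.

Final answer: 0.03125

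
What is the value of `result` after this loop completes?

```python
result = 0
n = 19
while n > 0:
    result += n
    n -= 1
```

Let's trace through this code step by step.

Initialize: result = 0
Initialize: n = 19
Entering loop: while n > 0:
After iteration 1: result = 19, n = 18
After iteration 2: result = 37, n = 17
After iteration 3: result = 54, n = 16
After iteration 4: result = 70, n = 15
After iteration 5: result = 85, n = 14
After iteration 6: result = 99, n = 13
After iteration 7: result = 112, n = 12
After iteration 8: result = 124, n = 11
After iteration 9: result = 135, n = 10
After iteration 10: result = 145, n = 9
After iteration 11: result = 154, n = 8
After iteration 12: result = 162, n = 7
After iteration 13: result = 169, n = 6
After iteration 14: result = 175, n = 5
After iteration 15: result = 180, n = 4
After iteration 16: result = 184, n = 3
After iteration 17: result = 187, n = 2
After iteration 18: result = 189, n = 1
After iteration 19: result = 190, n = 0
Loop ends.

Final answer: 190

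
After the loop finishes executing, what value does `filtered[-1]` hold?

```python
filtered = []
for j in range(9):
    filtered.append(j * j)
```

Let's trace through this code step by step.

Initialize: filtered = []
Entering loop: for j in range(9):
After iteration 1: j = 0, filtered = [0]
After iteration 2: j = 1, filtered = [0, 1]
After iteration 3: j = 2, filtered = [0, 1, 4]
After iteration 4: j = 3, filtered = [0, 1, 4, 9]
After iteration 5: j = 4, filtered = [0, 1, 4, 9, 16]
After iteration 6: j = 5, filtered = [0, 1, 4, 9, 16, 25]
After iteration 7: j = 6, filtered = [0, 1, 4, 9, 16, 25, 36]
After iteration 8: j = 7, filtered = [0, 1, 4, 9, 16, 25, 36, 49]
After iteration 9: j = 8, filtered = [0, 1, 4, 9, 16, 25, 36, 49, 64]
Loop ends.
filtered[-1] = 64

Final answer: 64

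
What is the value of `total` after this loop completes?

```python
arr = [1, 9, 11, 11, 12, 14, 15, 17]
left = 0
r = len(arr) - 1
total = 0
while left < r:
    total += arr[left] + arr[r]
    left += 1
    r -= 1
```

Let's trace through this code step by step.

Initialize: arr = [1, 9, 11, 11, 12, 14, 15, 17]
Initialize: left = 0
Initialize: r = 7
Initialize: total = 0
Entering loop: while left < r:
After iteration 1: left = 1, r = 6, total = 18
After iteration 2: left = 2, r = 5, total = 42
After iteration 3: left = 3, r = 4, total = 67
After iteration 4: left = 4, r = 3, total = 90
Loop ends.

Final answer: 90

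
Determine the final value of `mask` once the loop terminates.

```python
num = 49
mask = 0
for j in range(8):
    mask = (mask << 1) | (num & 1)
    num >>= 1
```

Let's trace through this code step by step.

Initialize: num = 49
Initialize: mask = 0
Entering loop: for j in range(8):
After iteration 1: j = 0, num = 24, mask = 1
After iteration 2: j = 1, num = 12, mask = 2
After iteration 3: j = 2, num = 6, mask = 4
After iteration 4: j = 3, num = 3, mask = 8
After iteration 5: j = 4, num = 1, mask = 17
After iteration 6: j = 5, num = 0, mask = 35
After iteration 7: j = 6, num = 0, mask = 70
After iteration 8: j = 7, num = 0, mask = 140
Loop ends.

Final answer: 140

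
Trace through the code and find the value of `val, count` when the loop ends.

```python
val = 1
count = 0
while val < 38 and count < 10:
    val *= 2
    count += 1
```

Let's trace through this code step by step.

Initialize: val = 1
Initialize: count = 0
Entering loop: while val < 38 and count < 10:
After iteration 1: val = 2, count = 1
After iteration 2: val = 4, count = 2
After iteration 3: val = 8, count = 3
After iteration 4: val = 16, count = 4
After iteration 5: val = 32, count = 5
After iteration 6: val = 64, count = 6
Loop ends.

Final answer: 64, 6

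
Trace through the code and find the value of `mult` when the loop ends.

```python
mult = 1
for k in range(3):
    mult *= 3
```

Let's trace through this code step by step.

Initialize: mult = 1
Entering loop: for k in range(3):
After iteration 1: k = 0, mult = 3
After iteration 2: k = 1, mult = 9
After iteration 3: k = 2, mult = 27
Loop ends.

Final answer: 27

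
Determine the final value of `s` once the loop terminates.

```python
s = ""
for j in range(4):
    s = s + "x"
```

Let's trace through this code step by step.

Initialize: s = ''
Entering loop: for j in range(4):
After iteration 1: j = 0, s = 'x'
After iteration 2: j = 1, s = 'xx'
After iteration 3: j = 2, s = 'xxx'
After iteration 4: j = 3, s = 'xxxx'
Loop ends.

Final answer: 'xxxx'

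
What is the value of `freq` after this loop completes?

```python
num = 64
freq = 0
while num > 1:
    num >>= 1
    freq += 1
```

Let's trace through this code step by step.

Initialize: num = 64
Initialize: freq = 0
Entering loop: while num > 1:
After iteration 1: num = 32, freq = 1
After iteration 2: num = 16, freq = 2
After iteration 3: num = 8, freq = 3
After iteration 4: num = 4, freq = 4
After iteration 5: num = 2, freq = 5
After iteration 6: num = 1, freq = 6
Loop ends.

Final answer: 6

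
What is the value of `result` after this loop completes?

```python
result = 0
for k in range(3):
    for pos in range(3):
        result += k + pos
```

Let's trace through this code step by step.

Initialize: result = 0
Entering loop: for k in range(3):
After iteration 1: k = 0, result = 3
After iteration 2: k = 1, result = 9
After iteration 3: k = 2, result = 18
Loop ends.

Final answer: 18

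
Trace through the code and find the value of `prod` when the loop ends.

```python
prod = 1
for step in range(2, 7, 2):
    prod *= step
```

Let's trace through this code step by step.

Initialize: prod = 1
Entering loop: for step in range(2, 7, 2):
After iteration 1: step = 2, prod = 2
After iteration 2: step = 4, prod = 8
After iteration 3: step = 6, prod = 48
Loop ends.

Final answer: 48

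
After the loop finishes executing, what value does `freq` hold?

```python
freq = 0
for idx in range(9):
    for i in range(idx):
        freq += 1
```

Let's trace through this code step by step.

Initialize: freq = 0
Entering loop: for idx in range(9):
After iteration 1: idx = 0, freq = 0
After iteration 2: idx = 1, freq = 1, i = 0
After iteration 3: idx = 2, freq = 3, i = 1
After iteration 4: idx = 3, freq = 6, i = 2
After iteration 5: idx = 4, freq = 10, i = 3
After iteration 6: idx = 5, freq = 15, i = 4
After iteration 7: idx = 6, freq = 21, i = 5
After iteration 8: idx = 7, freq = 28, i = 6
After iteration 9: idx = 8, freq = 36, i = 7
Loop ends.

Final answer: 36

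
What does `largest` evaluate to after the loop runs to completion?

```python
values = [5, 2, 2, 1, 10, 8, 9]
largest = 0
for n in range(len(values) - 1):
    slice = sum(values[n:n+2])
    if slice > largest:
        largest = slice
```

Let's trace through this code step by step.

Initialize: values = [5, 2, 2, 1, 10, 8, 9]
Initialize: largest = 0
Entering loop: for n in range(len(values) - 1):
After iteration 1: n = 0, largest = 7, slice = 7
After iteration 2: n = 1, largest = 7, slice = 4
After iteration 3: n = 2, largest = 7, slice = 3
After iteration 4: n = 3, largest = 11, slice = 11
After iteration 5: n = 4, largest = 18, slice = 18
After iteration 6: n = 5, largest = 18, slice = 17
Loop ends.

Final answer: 18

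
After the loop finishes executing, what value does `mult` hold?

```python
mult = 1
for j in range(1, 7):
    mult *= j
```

Let's trace through this code step by step.

Initialize: mult = 1
Entering loop: for j in range(1, 7):
After iteration 1: j = 1, mult = 1
After iteration 2: j = 2, mult = 2
After iteration 3: j = 3, mult = 6
After iteration 4: j = 4, mult = 24
After iteration 5: j = 5, mult = 120
After iteration 6: j = 6, mult = 720
Loop ends.

Final answer: 720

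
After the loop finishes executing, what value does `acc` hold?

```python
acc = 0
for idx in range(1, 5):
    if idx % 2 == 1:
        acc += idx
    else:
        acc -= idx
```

Let's trace through this code step by step.

Initialize: acc = 0
Entering loop: for idx in range(1, 5):
After iteration 1: idx = 1, acc = 1
After iteration 2: idx = 2, acc = -1
After iteration 3: idx = 3, acc = 2
After iteration 4: idx = 4, acc = -2
Loop ends.

Final answer: -2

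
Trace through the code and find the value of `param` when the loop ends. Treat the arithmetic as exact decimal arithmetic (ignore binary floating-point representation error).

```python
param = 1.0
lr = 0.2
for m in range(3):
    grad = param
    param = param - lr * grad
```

Let's trace through this code step by step.

Initialize: param = 1.0
Initialize: lr = 0.2
Entering loop: for m in range(3):
After iteration 1: m = 0, param = 0.8, grad = 1.0
After iteration 2: m = 1, param = 0.64, grad = 0.8
After iteration 3: m = 2, param = 0.512, grad = 0.64
Loop ends.

Final answer: 0.512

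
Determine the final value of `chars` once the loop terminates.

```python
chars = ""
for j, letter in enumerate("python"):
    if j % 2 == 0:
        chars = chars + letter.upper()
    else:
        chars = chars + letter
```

Let's trace through this code step by step.

Initialize: chars = ''
Entering loop: for j, letter in enumerate("python"):
After iteration 1: j = 0, letter = 'p', chars = 'P'
After iteration 2: j = 1, letter = 'y', chars = 'Py'
After iteration 3: j = 2, letter = 't', chars = 'PyT'
After iteration 4: j = 3, letter = 'h', chars = 'PyTh'
After iteration 5: j = 4, letter = 'o', chars = 'PyThO'
After iteration 6: j = 5, letter = 'n', chars = 'PyThOn'
Loop ends.

Final answer: 'PyThOn'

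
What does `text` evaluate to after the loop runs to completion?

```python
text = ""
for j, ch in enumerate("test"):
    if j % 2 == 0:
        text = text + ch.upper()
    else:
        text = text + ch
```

Let's trace through this code step by step.

Initialize: text = ''
Entering loop: for j, ch in enumerate("test"):
After iteration 1: j = 0, ch = 't', text = 'T'
After iteration 2: j = 1, ch = 'e', text = 'Te'
After iteration 3: j = 2, ch = 's', text = 'TeS'
After iteration 4: j = 3, ch = 't', text = 'TeSt'
Loop ends.

Final answer: 'TeSt'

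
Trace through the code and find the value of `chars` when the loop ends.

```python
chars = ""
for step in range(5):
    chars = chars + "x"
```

Let's trace through this code step by step.

Initialize: chars = ''
Entering loop: for step in range(5):
After iteration 1: step = 0, chars = 'x'
After iteration 2: step = 1, chars = 'xx'
After iteration 3: step = 2, chars = 'xxx'
After iteration 4: step = 3, chars = 'xxxx'
After iteration 5: step = 4, chars = 'xxxxx'
Loop ends.

Final answer: 'xxxxx'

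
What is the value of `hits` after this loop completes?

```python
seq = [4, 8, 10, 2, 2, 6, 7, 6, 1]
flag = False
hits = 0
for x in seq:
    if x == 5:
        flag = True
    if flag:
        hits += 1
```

Let's trace through this code step by step.

Initialize: seq = [4, 8, 10, 2, 2, 6, 7, 6, 1]
Initialize: flag = False
Initialize: hits = 0
Entering loop: for x in seq:
After iteration 1: x = 4, hits = 0
After iteration 2: x = 8, hits = 0
After iteration 3: x = 10, hits = 0
After iteration 4: x = 2, hits = 0
After iteration 5: x = 2, hits = 0
After iteration 6: x = 6, hits = 0
After iteration 7: x = 7, hits = 0
After iteration 8: x = 6, hits = 0
After iteration 9: x = 1, hits = 0
Loop ends.

Final answer: 0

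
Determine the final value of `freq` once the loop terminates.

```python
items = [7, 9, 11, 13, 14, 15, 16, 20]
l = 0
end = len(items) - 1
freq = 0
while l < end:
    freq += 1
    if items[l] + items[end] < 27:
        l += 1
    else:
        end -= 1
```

Let's trace through this code step by step.

Initialize: items = [7, 9, 11, 13, 14, 15, 16, 20]
Initialize: l = 0
Initialize: end = 7
Initialize: freq = 0
Entering loop: while l < end:
After iteration 1: l = 0, end = 6, freq = 1
After iteration 2: l = 1, end = 6, freq = 2
After iteration 3: l = 2, end = 6, freq = 3
After iteration 4: l = 2, end = 5, freq = 4
After iteration 5: l = 3, end = 5, freq = 5
After iteration 6: l = 3, end = 4, freq = 6
After iteration 7: l = 3, end = 3, freq = 7
Loop ends.

Final answer: 7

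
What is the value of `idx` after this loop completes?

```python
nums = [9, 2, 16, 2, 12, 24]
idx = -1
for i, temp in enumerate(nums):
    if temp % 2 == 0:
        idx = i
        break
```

Let's trace through this code step by step.

Initialize: nums = [9, 2, 16, 2, 12, 24]
Initialize: idx = -1
Entering loop: for i, temp in enumerate(nums):
After iteration 1: i = 0, temp = 9, idx = -1
After iteration 2: i = 1, temp = 2, idx = 1
Loop ends.

Final answer: 1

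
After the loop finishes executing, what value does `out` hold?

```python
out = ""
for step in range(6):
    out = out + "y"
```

Let's trace through this code step by step.

Initialize: out = ''
Entering loop: for step in range(6):
After iteration 1: step = 0, out = 'y'
After iteration 2: step = 1, out = 'yy'
After iteration 3: step = 2, out = 'yyy'
After iteration 4: step = 3, out = 'yyyy'
After iteration 5: step = 4, out = 'yyyyy'
After iteration 6: step = 5, out = 'yyyyyy'
Loop ends.

Final answer: 'yyyyyy'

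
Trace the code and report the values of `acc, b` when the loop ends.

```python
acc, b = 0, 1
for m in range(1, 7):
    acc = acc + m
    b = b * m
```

Let's trace through this code step by step.

Initialize: acc = 0
Initialize: b = 1
Entering loop: for m in range(1, 7):
After iteration 1: m = 1, acc = 1, b = 1
After iteration 2: m = 2, acc = 3, b = 2
After iteration 3: m = 3, acc = 6, b = 6
After iteration 4: m = 4, acc = 10, b = 24
After iteration 5: m = 5, acc = 15, b = 120
After iteration 6: m = 6, acc = 21, b = 720
Loop ends.

Final answer: 21, 720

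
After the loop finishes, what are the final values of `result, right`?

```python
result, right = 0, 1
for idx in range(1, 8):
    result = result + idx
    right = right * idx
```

Let's trace through this code step by step.

Initialize: result = 0
Initialize: right = 1
Entering loop: for idx in range(1, 8):
After iteration 1: idx = 1, result = 1, right = 1
After iteration 2: idx = 2, result = 3, right = 2
After iteration 3: idx = 3, result = 6, right = 6
After iteration 4: idx = 4, result = 10, right = 24
After iteration 5: idx = 5, result = 15, right = 120
After iteration 6: idx = 6, result = 21, right = 720
After iteration 7: idx = 7, result = 28, right = 5040
Loop ends.

Final answer: 28, 5040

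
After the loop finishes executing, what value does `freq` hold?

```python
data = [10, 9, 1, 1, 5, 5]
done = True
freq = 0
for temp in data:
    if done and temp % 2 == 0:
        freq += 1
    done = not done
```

Let's trace through this code step by step.

Initialize: data = [10, 9, 1, 1, 5, 5]
Initialize: done = True
Initialize: freq = 0
Entering loop: for temp in data:
After iteration 1: temp = 10, done = False, freq = 1
After iteration 2: temp = 9, done = True, freq = 1
After iteration 3: temp = 1, done = False, freq = 1
After iteration 4: temp = 1, done = True, freq = 1
After iteration 5: temp = 5, done = False, freq = 1
After iteration 6: temp = 5, done = True, freq = 1
Loop ends.

Final answer: 1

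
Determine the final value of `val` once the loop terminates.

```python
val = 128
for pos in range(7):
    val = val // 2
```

Let's trace through this code step by step.

Initialize: val = 128
Entering loop: for pos in range(7):
After iteration 1: pos = 0, val = 64
After iteration 2: pos = 1, val = 32
After iteration 3: pos = 2, val = 16
After iteration 4: pos = 3, val = 8
After iteration 5: pos = 4, val = 4
After iteration 6: pos = 5, val = 2
After iteration 7: pos = 6, val = 1
Loop ends.

Final answer: 1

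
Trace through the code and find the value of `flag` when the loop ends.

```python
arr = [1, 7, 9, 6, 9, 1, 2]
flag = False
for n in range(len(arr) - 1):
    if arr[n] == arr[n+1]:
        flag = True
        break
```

Let's trace through this code step by step.

Initialize: arr = [1, 7, 9, 6, 9, 1, 2]
Initialize: flag = False
Entering loop: for n in range(len(arr) - 1):
After iteration 1: n = 0, flag = False
After iteration 2: n = 1, flag = False
After iteration 3: n = 2, flag = False
After iteration 4: n = 3, flag = False
After iteration 5: n = 4, flag = False
After iteration 6: n = 5, flag = False
Loop ends.

Final answer: False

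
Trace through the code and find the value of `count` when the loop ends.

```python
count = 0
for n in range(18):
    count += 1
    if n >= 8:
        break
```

Let's trace through this code step by step.

Initialize: count = 0
Entering loop: for n in range(18):
After iteration 1: n = 0, count = 1
After iteration 2: n = 1, count = 2
After iteration 3: n = 2, count = 3
After iteration 4: n = 3, count = 4
After iteration 5: n = 4, count = 5
After iteration 6: n = 5, count = 6
After iteration 7: n = 6, count = 7
After iteration 8: n = 7, count = 8
After iteration 9: n = 8, count = 9
Loop ends.

Final answer: 9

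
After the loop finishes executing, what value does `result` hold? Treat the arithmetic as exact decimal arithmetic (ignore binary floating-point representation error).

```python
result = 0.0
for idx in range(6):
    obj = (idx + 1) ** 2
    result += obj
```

Let's trace through this code step by step.

Initialize: result = 0.0
Entering loop: for idx in range(6):
After iteration 1: idx = 0, result = 1.0, obj = 1
After iteration 2: idx = 1, result = 5.0, obj = 4
After iteration 3: idx = 2, result = 14.0, obj = 9
After iteration 4: idx = 3, result = 30.0, obj = 16
After iteration 5: idx = 4, result = 55.0, obj = 25
After iteration 6: idx = 5, result = 91.0, obj = 36
Loop ends.

Final answer: 91.0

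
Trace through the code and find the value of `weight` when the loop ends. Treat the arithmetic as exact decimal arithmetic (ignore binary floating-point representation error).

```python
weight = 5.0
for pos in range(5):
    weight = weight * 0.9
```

Let's trace through this code step by step.

Initialize: weight = 5.0
Entering loop: for pos in range(5):
After iteration 1: pos = 0, weight = 4.5
After iteration 2: pos = 1, weight = 4.05
After iteration 3: pos = 2, weight = 3.645
After iteration 4: pos = 3, weight = 3.2805
After iteration 5: pos = 4, weight = 2.95245
Loop ends.

Final answer: 2.95245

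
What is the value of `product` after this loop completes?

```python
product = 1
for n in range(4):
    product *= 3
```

Let's trace through this code step by step.

Initialize: product = 1
Entering loop: for n in range(4):
After iteration 1: n = 0, product = 3
After iteration 2: n = 1, product = 9
After iteration 3: n = 2, product = 27
After iteration 4: n = 3, product = 81
Loop ends.

Final answer: 81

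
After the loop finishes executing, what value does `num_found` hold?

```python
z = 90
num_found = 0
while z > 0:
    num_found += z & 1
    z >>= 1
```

Let's trace through this code step by step.

Initialize: z = 90
Initialize: num_found = 0
Entering loop: while z > 0:
After iteration 1: z = 45, num_found = 0
After iteration 2: z = 22, num_found = 1
After iteration 3: z = 11, num_found = 1
After iteration 4: z = 5, num_found = 2
After iteration 5: z = 2, num_found = 3
After iteration 6: z = 1, num_found = 3
After iteration 7: z = 0, num_found = 4
Loop ends.

Final answer: 4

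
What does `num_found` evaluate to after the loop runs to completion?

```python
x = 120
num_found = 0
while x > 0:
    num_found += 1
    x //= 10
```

Let's trace through this code step by step.

Initialize: x = 120
Initialize: num_found = 0
Entering loop: while x > 0:
After iteration 1: x = 12, num_found = 1
After iteration 2: x = 1, num_found = 2
After iteration 3: x = 0, num_found = 3
Loop ends.

Final answer: 3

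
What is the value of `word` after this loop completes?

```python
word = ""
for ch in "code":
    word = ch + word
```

Let's trace through this code step by step.

Initialize: word = ''
Entering loop: for ch in "code":
After iteration 1: ch = 'c', word = 'c'
After iteration 2: ch = 'o', word = 'oc'
After iteration 3: ch = 'd', word = 'doc'
After iteration 4: ch = 'e', word = 'edoc'
Loop ends.

Final answer: 'edoc'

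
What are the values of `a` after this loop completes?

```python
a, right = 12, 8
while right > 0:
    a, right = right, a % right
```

Let's trace through this code step by step.

Initialize: a = 12
Initialize: right = 8
Entering loop: while right > 0:
After iteration 1: a = 8, right = 4
After iteration 2: a = 4, right = 0
Loop ends.

Final answer: 4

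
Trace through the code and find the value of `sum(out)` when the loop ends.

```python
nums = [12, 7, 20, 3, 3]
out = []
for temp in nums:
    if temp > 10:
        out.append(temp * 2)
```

Let's trace through this code step by step.

Initialize: nums = [12, 7, 20, 3, 3]
Initialize: out = []
Entering loop: for temp in nums:
After iteration 1: temp = 12, out = [24]
After iteration 2: temp = 7, out = [24]
After iteration 3: temp = 20, out = [24, 40]
After iteration 4: temp = 3, out = [24, 40]
After iteration 5: temp = 3, out = [24, 40]
Loop ends.
sum(out) = 64

Final answer: 64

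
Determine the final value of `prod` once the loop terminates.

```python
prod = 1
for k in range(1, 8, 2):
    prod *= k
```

Let's trace through this code step by step.

Initialize: prod = 1
Entering loop: for k in range(1, 8, 2):
After iteration 1: k = 1, prod = 1
After iteration 2: k = 3, prod = 3
After iteration 3: k = 5, prod = 15
After iteration 4: k = 7, prod = 105
Loop ends.

Final answer: 105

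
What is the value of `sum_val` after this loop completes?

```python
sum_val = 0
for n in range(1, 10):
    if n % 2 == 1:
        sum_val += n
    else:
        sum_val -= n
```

Let's trace through this code step by step.

Initialize: sum_val = 0
Entering loop: for n in range(1, 10):
After iteration 1: n = 1, sum_val = 1
After iteration 2: n = 2, sum_val = -1
After iteration 3: n = 3, sum_val = 2
After iteration 4: n = 4, sum_val = -2
After iteration 5: n = 5, sum_val = 3
After iteration 6: n = 6, sum_val = -3
After iteration 7: n = 7, sum_val = 4
After iteration 8: n = 8, sum_val = -4
After iteration 9: n = 9, sum_val = 5
Loop ends.

Final answer: 5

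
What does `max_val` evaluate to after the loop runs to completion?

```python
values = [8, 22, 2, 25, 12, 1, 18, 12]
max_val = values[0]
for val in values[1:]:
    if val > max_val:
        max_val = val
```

Let's trace through this code step by step.

Initialize: values = [8, 22, 2, 25, 12, 1, 18, 12]
Initialize: max_val = 8
Entering loop: for val in values[1:]:
After iteration 1: val = 22, max_val = 22
After iteration 2: val = 2, max_val = 22
After iteration 3: val = 25, max_val = 25
After iteration 4: val = 12, max_val = 25
After iteration 5: val = 1, max_val = 25
After iteration 6: val = 18, max_val = 25
After iteration 7: val = 12, max_val = 25
Loop ends.

Final answer: 25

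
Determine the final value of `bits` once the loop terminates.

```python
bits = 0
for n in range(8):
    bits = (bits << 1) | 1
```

Let's trace through this code step by step.

Initialize: bits = 0
Entering loop: for n in range(8):
After iteration 1: n = 0, bits = 1
After iteration 2: n = 1, bits = 3
After iteration 3: n = 2, bits = 7
After iteration 4: n = 3, bits = 15
After iteration 5: n = 4, bits = 31
After iteration 6: n = 5, bits = 63
After iteration 7: n = 6, bits = 127
After iteration 8: n = 7, bits = 255
Loop ends.

Final answer: 255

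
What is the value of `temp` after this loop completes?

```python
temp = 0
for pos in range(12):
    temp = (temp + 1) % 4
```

Let's trace through this code step by step.

Initialize: temp = 0
Entering loop: for pos in range(12):
After iteration 1: pos = 0, temp = 1
After iteration 2: pos = 1, temp = 2
After iteration 3: pos = 2, temp = 3
After iteration 4: pos = 3, temp = 0
After iteration 5: pos = 4, temp = 1
After iteration 6: pos = 5, temp = 2
After iteration 7: pos = 6, temp = 3
After iteration 8: pos = 7, temp = 0
After iteration 9: pos = 8, temp = 1
After iteration 10: pos = 9, temp = 2
After iteration 11: pos = 10, temp = 3
After iteration 12: pos = 11, temp = 0
Loop ends.

Final answer: 0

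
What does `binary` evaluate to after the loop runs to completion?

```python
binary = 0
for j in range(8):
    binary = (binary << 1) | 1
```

Let's trace through this code step by step.

Initialize: binary = 0
Entering loop: for j in range(8):
After iteration 1: j = 0, binary = 1
After iteration 2: j = 1, binary = 3
After iteration 3: j = 2, binary = 7
After iteration 4: j = 3, binary = 15
After iteration 5: j = 4, binary = 31
After iteration 6: j = 5, binary = 63
After iteration 7: j = 6, binary = 127
After iteration 8: j = 7, binary = 255
Loop ends.

Final answer: 255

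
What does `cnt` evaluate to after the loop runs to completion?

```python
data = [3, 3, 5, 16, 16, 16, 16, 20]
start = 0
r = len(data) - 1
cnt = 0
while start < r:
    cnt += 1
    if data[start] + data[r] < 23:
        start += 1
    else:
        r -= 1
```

Let's trace through this code step by step.

Initialize: data = [3, 3, 5, 16, 16, 16, 16, 20]
Initialize: start = 0
Initialize: r = 7
Initialize: cnt = 0
Entering loop: while start < r:
After iteration 1: start = 0, r = 6, cnt = 1
After iteration 2: start = 1, r = 6, cnt = 2
After iteration 3: start = 2, r = 6, cnt = 3
After iteration 4: start = 3, r = 6, cnt = 4
After iteration 5: start = 3, r = 5, cnt = 5
After iteration 6: start = 3, r = 4, cnt = 6
After iteration 7: start = 3, r = 3, cnt = 7
Loop ends.

Final answer: 7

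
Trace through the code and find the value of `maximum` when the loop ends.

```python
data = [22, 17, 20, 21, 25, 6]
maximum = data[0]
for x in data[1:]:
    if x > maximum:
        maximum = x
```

Let's trace through this code step by step.

Initialize: data = [22, 17, 20, 21, 25, 6]
Initialize: maximum = 22
Entering loop: for x in data[1:]:
After iteration 1: x = 17, maximum = 22
After iteration 2: x = 20, maximum = 22
After iteration 3: x = 21, maximum = 22
After iteration 4: x = 25, maximum = 25
After iteration 5: x = 6, maximum = 25
Loop ends.

Final answer: 25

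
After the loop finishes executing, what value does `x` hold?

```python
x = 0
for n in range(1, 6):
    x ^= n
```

Let's trace through this code step by step.

Initialize: x = 0
Entering loop: for n in range(1, 6):
After iteration 1: n = 1, x = 1
After iteration 2: n = 2, x = 3
After iteration 3: n = 3, x = 0
After iteration 4: n = 4, x = 4
After iteration 5: n = 5, x = 1
Loop ends.

Final answer: 1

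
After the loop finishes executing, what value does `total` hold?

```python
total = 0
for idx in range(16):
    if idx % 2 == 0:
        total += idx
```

Let's trace through this code step by step.

Initialize: total = 0
Entering loop: for idx in range(16):
After iteration 1: idx = 0, total = 0
After iteration 2: idx = 1, total = 0
After iteration 3: idx = 2, total = 2
After iteration 4: idx = 3, total = 2
After iteration 5: idx = 4, total = 6
After iteration 6: idx = 5, total = 6
After iteration 7: idx = 6, total = 12
After iteration 8: idx = 7, total = 12
After iteration 9: idx = 8, total = 20
After iteration 10: idx = 9, total = 20
After iteration 11: idx = 10, total = 30
After iteration 12: idx = 11, total = 30
After iteration 13: idx = 12, total = 42
After iteration 14: idx = 13, total = 42
After iteration 15: idx = 14, total = 56
After iteration 16: idx = 15, total = 56
Loop ends.

Final answer: 56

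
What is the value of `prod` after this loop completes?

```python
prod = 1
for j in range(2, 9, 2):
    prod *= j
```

Let's trace through this code step by step.

Initialize: prod = 1
Entering loop: for j in range(2, 9, 2):
After iteration 1: j = 2, prod = 2
After iteration 2: j = 4, prod = 8
After iteration 3: j = 6, prod = 48
After iteration 4: j = 8, prod = 384
Loop ends.

Final answer: 384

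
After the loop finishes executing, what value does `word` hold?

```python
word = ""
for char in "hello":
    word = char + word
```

Let's trace through this code step by step.

Initialize: word = ''
Entering loop: for char in "hello":
After iteration 1: char = 'h', word = 'h'
After iteration 2: char = 'e', word = 'eh'
After iteration 3: char = 'l', word = 'leh'
After iteration 4: char = 'l', word = 'lleh'
After iteration 5: char = 'o', word = 'olleh'
Loop ends.

Final answer: 'olleh'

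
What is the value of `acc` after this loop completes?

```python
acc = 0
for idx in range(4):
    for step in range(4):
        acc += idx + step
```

Let's trace through this code step by step.

Initialize: acc = 0
Entering loop: for idx in range(4):
After iteration 1: idx = 0, acc = 6
After iteration 2: idx = 1, acc = 16
After iteration 3: idx = 2, acc = 30
After iteration 4: idx = 3, acc = 48
Loop ends.

Final answer: 48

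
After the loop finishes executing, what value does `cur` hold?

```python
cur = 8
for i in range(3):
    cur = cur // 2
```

Let's trace through this code step by step.

Initialize: cur = 8
Entering loop: for i in range(3):
After iteration 1: i = 0, cur = 4
After iteration 2: i = 1, cur = 2
After iteration 3: i = 2, cur = 1
Loop ends.

Final answer: 1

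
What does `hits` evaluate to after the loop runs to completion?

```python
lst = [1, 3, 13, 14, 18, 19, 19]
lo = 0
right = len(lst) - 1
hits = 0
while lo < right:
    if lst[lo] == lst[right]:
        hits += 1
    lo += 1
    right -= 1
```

Let's trace through this code step by step.

Initialize: lst = [1, 3, 13, 14, 18, 19, 19]
Initialize: lo = 0
Initialize: right = 6
Initialize: hits = 0
Entering loop: while lo < right:
After iteration 1: lo = 1, right = 5, hits = 0
After iteration 2: lo = 2, right = 4, hits = 0
After iteration 3: lo = 3, right = 3, hits = 0
Loop ends.

Final answer: 0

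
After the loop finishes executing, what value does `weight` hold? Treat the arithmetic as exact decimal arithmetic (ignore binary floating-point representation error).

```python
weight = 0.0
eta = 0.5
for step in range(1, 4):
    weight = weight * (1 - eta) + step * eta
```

Let's trace through this code step by step.

Initialize: weight = 0.0
Initialize: eta = 0.5
Entering loop: for step in range(1, 4):
After iteration 1: step = 1, weight = 0.5
After iteration 2: step = 2, weight = 1.25
After iteration 3: step = 3, weight = 2.125
Loop ends.

Final answer: 2.125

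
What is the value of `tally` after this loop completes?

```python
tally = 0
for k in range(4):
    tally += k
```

Let's trace through this code step by step.

Initialize: tally = 0
Entering loop: for k in range(4):
After iteration 1: k = 0, tally = 0
After iteration 2: k = 1, tally = 1
After iteration 3: k = 2, tally = 3
After iteration 4: k = 3, tally = 6
Loop ends.

Final answer: 6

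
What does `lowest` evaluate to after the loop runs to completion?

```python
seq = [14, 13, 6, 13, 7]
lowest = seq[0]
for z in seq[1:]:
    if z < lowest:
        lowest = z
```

Let's trace through this code step by step.

Initialize: seq = [14, 13, 6, 13, 7]
Initialize: lowest = 14
Entering loop: for z in seq[1:]:
After iteration 1: z = 13, lowest = 13
After iteration 2: z = 6, lowest = 6
After iteration 3: z = 13, lowest = 6
After iteration 4: z = 7, lowest = 6
Loop ends.

Final answer: 6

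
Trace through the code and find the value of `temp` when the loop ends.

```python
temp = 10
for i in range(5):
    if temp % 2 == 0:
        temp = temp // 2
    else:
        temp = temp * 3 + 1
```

Let's trace through this code step by step.

Initialize: temp = 10
Entering loop: for i in range(5):
After iteration 1: i = 0, temp = 5
After iteration 2: i = 1, temp = 16
After iteration 3: i = 2, temp = 8
After iteration 4: i = 3, temp = 4
After iteration 5: i = 4, temp = 2
Loop ends.

Final answer: 2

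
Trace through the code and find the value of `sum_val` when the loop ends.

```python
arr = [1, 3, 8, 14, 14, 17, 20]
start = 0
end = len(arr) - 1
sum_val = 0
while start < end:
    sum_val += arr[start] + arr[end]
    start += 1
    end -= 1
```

Let's trace through this code step by step.

Initialize: arr = [1, 3, 8, 14, 14, 17, 20]
Initialize: start = 0
Initialize: end = 6
Initialize: sum_val = 0
Entering loop: while start < end:
After iteration 1: start = 1, end = 5, sum_val = 21
After iteration 2: start = 2, end = 4, sum_val = 41
After iteration 3: start = 3, end = 3, sum_val = 63
Loop ends.

Final answer: 63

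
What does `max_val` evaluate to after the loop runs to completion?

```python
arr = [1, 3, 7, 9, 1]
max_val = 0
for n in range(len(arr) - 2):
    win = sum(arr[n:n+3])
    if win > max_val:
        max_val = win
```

Let's trace through this code step by step.

Initialize: arr = [1, 3, 7, 9, 1]
Initialize: max_val = 0
Entering loop: for n in range(len(arr) - 2):
After iteration 1: n = 0, max_val = 11, win = 11
After iteration 2: n = 1, max_val = 19, win = 19
After iteration 3: n = 2, max_val = 19, win = 17
Loop ends.

Final answer: 19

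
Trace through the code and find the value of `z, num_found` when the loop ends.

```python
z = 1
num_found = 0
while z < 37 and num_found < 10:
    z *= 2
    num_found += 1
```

Let's trace through this code step by step.

Initialize: z = 1
Initialize: num_found = 0
Entering loop: while z < 37 and num_found < 10:
After iteration 1: z = 2, num_found = 1
After iteration 2: z = 4, num_found = 2
After iteration 3: z = 8, num_found = 3
After iteration 4: z = 16, num_found = 4
After iteration 5: z = 32, num_found = 5
After iteration 6: z = 64, num_found = 6
Loop ends.

Final answer: 64, 6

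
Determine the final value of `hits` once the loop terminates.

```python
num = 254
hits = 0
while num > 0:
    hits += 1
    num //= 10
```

Let's trace through this code step by step.

Initialize: num = 254
Initialize: hits = 0
Entering loop: while num > 0:
After iteration 1: num = 25, hits = 1
After iteration 2: num = 2, hits = 2
After iteration 3: num = 0, hits = 3
Loop ends.

Final answer: 3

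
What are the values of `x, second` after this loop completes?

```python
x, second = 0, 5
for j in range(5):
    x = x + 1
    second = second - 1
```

Let's trace through this code step by step.

Initialize: x = 0
Initialize: second = 5
Entering loop: for j in range(5):
After iteration 1: j = 0, x = 1, second = 4
After iteration 2: j = 1, x = 2, second = 3
After iteration 3: j = 2, x = 3, second = 2
After iteration 4: j = 3, x = 4, second = 1
After iteration 5: j = 4, x = 5, second = 0
Loop ends.

Final answer: 5, 0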